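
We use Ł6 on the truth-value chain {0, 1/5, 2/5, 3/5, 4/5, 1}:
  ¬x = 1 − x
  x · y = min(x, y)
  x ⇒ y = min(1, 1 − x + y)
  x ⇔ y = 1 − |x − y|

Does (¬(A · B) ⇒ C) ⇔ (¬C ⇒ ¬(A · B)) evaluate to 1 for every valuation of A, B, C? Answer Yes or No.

Counterexample: take A = 0, B = 0, C = 0.
A · B = 0 · 0 = 0
¬(A · B) = ¬0 = 1
¬(A · B) ⇒ C = 1 ⇒ 0 = 0
¬C = ¬0 = 1
A · B = 0 · 0 = 0
¬(A · B) = ¬0 = 1
¬C ⇒ ¬(A · B) = 1 ⇒ 1 = 1
(¬(A · B) ⇒ C) ⇔ (¬C ⇒ ¬(A · B)) = 0 ⇔ 1 = 0
This gives 0 ≠ 1.

No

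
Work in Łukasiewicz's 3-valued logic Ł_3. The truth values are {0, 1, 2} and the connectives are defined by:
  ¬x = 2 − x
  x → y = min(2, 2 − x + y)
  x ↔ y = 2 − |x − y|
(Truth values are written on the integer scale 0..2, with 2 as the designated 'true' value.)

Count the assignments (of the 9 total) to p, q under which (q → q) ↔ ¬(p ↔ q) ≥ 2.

p = 0, q = 0 ↦ 0  <
p = 0, q = 1 ↦ 1  <
p = 0, q = 2 ↦ 2  ≥
p = 1, q = 0 ↦ 1  <
p = 1, q = 1 ↦ 0  <
p = 1, q = 2 ↦ 1  <
p = 2, q = 0 ↦ 2  ≥
p = 2, q = 1 ↦ 1  <
p = 2, q = 2 ↦ 0  <
So 2 of the 9 assignments meet the threshold.

2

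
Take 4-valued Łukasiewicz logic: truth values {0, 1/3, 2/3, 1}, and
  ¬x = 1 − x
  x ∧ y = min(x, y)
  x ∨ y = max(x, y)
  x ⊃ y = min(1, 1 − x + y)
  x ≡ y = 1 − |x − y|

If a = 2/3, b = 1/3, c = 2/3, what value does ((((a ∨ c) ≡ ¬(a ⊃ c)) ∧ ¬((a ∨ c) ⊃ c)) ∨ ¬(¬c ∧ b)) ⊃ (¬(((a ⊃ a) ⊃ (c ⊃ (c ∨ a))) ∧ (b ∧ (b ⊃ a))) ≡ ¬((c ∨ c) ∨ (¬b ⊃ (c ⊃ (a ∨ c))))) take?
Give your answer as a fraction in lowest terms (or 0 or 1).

a ∨ c = 2/3 ∨ 2/3 = 2/3
a ⊃ c = 2/3 ⊃ 2/3 = 1
¬(a ⊃ c) = ¬1 = 0
(a ∨ c) ≡ ¬(a ⊃ c) = 2/3 ≡ 0 = 1/3
a ∨ c = 2/3 ∨ 2/3 = 2/3
(a ∨ c) ⊃ c = 2/3 ⊃ 2/3 = 1
¬((a ∨ c) ⊃ c) = ¬1 = 0
((a ∨ c) ≡ ¬(a ⊃ c)) ∧ ¬((a ∨ c) ⊃ c) = 1/3 ∧ 0 = 0
¬c = ¬2/3 = 1/3
¬c ∧ b = 1/3 ∧ 1/3 = 1/3
¬(¬c ∧ b) = ¬1/3 = 2/3
(((a ∨ c) ≡ ¬(a ⊃ c)) ∧ ¬((a ∨ c) ⊃ c)) ∨ ¬(¬c ∧ b) = 0 ∨ 2/3 = 2/3
a ⊃ a = 2/3 ⊃ 2/3 = 1
c ∨ a = 2/3 ∨ 2/3 = 2/3
c ⊃ (c ∨ a) = 2/3 ⊃ 2/3 = 1
(a ⊃ a) ⊃ (c ⊃ (c ∨ a)) = 1 ⊃ 1 = 1
b ⊃ a = 1/3 ⊃ 2/3 = 1
b ∧ (b ⊃ a) = 1/3 ∧ 1 = 1/3
((a ⊃ a) ⊃ (c ⊃ (c ∨ a))) ∧ (b ∧ (b ⊃ a)) = 1 ∧ 1/3 = 1/3
¬(((a ⊃ a) ⊃ (c ⊃ (c ∨ a))) ∧ (b ∧ (b ⊃ a))) = ¬1/3 = 2/3
c ∨ c = 2/3 ∨ 2/3 = 2/3
¬b = ¬1/3 = 2/3
a ∨ c = 2/3 ∨ 2/3 = 2/3
c ⊃ (a ∨ c) = 2/3 ⊃ 2/3 = 1
¬b ⊃ (c ⊃ (a ∨ c)) = 2/3 ⊃ 1 = 1
(c ∨ c) ∨ (¬b ⊃ (c ⊃ (a ∨ c))) = 2/3 ∨ 1 = 1
¬((c ∨ c) ∨ (¬b ⊃ (c ⊃ (a ∨ c)))) = ¬1 = 0
¬(((a ⊃ a) ⊃ (c ⊃ (c ∨ a))) ∧ (b ∧ (b ⊃ a))) ≡ ¬((c ∨ c) ∨ (¬b ⊃ (c ⊃ (a ∨ c)))) = 2/3 ≡ 0 = 1/3
((((a ∨ c) ≡ ¬(a ⊃ c)) ∧ ¬((a ∨ c) ⊃ c)) ∨ ¬(¬c ∧ b)) ⊃ (¬(((a ⊃ a) ⊃ (c ⊃ (c ∨ a))) ∧ (b ∧ (b ⊃ a))) ≡ ¬((c ∨ c) ∨ (¬b ⊃ (c ⊃ (a ∨ c))))) = 2/3 ⊃ 1/3 = 2/3

2/3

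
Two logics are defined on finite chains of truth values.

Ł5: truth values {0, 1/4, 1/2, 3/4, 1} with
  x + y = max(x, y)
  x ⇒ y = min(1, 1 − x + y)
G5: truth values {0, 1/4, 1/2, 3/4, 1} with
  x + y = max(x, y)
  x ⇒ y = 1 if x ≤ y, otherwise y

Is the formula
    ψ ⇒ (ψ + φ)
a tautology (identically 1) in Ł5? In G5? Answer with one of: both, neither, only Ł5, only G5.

both

In Ł5: every assignment gives 1 — tautology.
In G5: every assignment gives 1 — tautology.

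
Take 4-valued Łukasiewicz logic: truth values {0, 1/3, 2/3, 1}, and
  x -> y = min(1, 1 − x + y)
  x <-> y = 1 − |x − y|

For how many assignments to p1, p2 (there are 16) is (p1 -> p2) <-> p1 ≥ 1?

p1 = 0, p2 = 0 ↦ 0  <
p1 = 0, p2 = 1/3 ↦ 0  <
p1 = 0, p2 = 2/3 ↦ 0  <
p1 = 0, p2 = 1 ↦ 0  <
p1 = 1/3, p2 = 0 ↦ 2/3  <
p1 = 1/3, p2 = 1/3 ↦ 1/3  <
p1 = 1/3, p2 = 2/3 ↦ 1/3  <
p1 = 1/3, p2 = 1 ↦ 1/3  <
p1 = 2/3, p2 = 0 ↦ 2/3  <
p1 = 2/3, p2 = 1/3 ↦ 1  ≥
p1 = 2/3, p2 = 2/3 ↦ 2/3  <
p1 = 2/3, p2 = 1 ↦ 2/3  <
p1 = 1, p2 = 0 ↦ 0  <
p1 = 1, p2 = 1/3 ↦ 1/3  <
p1 = 1, p2 = 2/3 ↦ 2/3  <
p1 = 1, p2 = 1 ↦ 1  ≥
So 2 of the 16 assignments meet the threshold.

2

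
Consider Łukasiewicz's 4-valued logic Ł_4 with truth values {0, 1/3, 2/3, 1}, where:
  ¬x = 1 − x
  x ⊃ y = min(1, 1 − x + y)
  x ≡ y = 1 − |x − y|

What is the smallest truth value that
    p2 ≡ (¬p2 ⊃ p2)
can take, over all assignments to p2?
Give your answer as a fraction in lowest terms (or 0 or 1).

2/3

Take p2 = 1/3:
¬p2 = ¬1/3 = 2/3
¬p2 ⊃ p2 = 2/3 ⊃ 1/3 = 2/3
p2 ≡ (¬p2 ⊃ p2) = 1/3 ≡ 2/3 = 2/3
No assignment yields a value below 2/3, so this is the minimum.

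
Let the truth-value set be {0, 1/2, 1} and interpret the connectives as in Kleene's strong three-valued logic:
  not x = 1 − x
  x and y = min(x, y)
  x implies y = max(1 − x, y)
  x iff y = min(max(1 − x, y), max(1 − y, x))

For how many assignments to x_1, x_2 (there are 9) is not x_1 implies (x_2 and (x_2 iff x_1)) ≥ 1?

x_1 = 0, x_2 = 0 ↦ 0  <
x_1 = 0, x_2 = 1/2 ↦ 1/2  <
x_1 = 0, x_2 = 1 ↦ 0  <
x_1 = 1/2, x_2 = 0 ↦ 1/2  <
x_1 = 1/2, x_2 = 1/2 ↦ 1/2  <
x_1 = 1/2, x_2 = 1 ↦ 1/2  <
x_1 = 1, x_2 = 0 ↦ 1  ≥
x_1 = 1, x_2 = 1/2 ↦ 1  ≥
x_1 = 1, x_2 = 1 ↦ 1  ≥
So 3 of the 9 assignments meet the threshold.

3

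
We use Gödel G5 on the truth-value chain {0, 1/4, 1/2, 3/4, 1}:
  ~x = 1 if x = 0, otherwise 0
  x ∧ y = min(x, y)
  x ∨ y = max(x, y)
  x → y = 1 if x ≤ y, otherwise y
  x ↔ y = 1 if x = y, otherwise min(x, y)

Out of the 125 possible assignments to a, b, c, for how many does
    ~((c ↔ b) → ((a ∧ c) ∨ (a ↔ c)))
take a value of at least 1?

20

value 1: 20 assignments (counts)
value 0: 105 assignments
So 20 of the 125 assignments meet the threshold.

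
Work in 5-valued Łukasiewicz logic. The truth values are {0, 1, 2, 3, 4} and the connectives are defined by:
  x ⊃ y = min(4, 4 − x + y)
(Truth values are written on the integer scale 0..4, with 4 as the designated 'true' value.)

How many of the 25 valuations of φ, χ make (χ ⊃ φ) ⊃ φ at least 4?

value 4: 9 assignments (counts)
value 3: 7 assignments
value 2: 5 assignments
value 1: 3 assignments
value 0: 1 assignment
So 9 of the 25 assignments meet the threshold.

9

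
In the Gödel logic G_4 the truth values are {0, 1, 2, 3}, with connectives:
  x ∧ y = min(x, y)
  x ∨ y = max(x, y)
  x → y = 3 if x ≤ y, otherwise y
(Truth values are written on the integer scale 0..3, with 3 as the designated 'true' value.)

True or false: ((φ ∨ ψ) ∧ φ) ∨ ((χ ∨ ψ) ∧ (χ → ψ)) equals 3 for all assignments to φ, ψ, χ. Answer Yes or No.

Counterexample: take φ = 0, ψ = 0, χ = 0.
φ ∨ ψ = 0 ∨ 0 = 0
(φ ∨ ψ) ∧ φ = 0 ∧ 0 = 0
χ ∨ ψ = 0 ∨ 0 = 0
χ → ψ = 0 → 0 = 3
(χ ∨ ψ) ∧ (χ → ψ) = 0 ∧ 3 = 0
((φ ∨ ψ) ∧ φ) ∨ ((χ ∨ ψ) ∧ (χ → ψ)) = 0 ∨ 0 = 0
This gives 0 ≠ 3.

No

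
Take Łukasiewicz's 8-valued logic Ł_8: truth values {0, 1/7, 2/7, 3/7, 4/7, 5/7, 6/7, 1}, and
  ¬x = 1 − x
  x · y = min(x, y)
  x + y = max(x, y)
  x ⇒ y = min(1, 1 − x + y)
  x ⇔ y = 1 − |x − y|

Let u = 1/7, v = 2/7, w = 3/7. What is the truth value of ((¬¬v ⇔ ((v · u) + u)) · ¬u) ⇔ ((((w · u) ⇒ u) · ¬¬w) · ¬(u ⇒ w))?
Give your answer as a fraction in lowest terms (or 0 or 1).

1/7

¬v = ¬2/7 = 5/7
¬¬v = ¬5/7 = 2/7
v · u = 2/7 · 1/7 = 1/7
(v · u) + u = 1/7 + 1/7 = 1/7
¬¬v ⇔ ((v · u) + u) = 2/7 ⇔ 1/7 = 6/7
¬u = ¬1/7 = 6/7
(¬¬v ⇔ ((v · u) + u)) · ¬u = 6/7 · 6/7 = 6/7
w · u = 3/7 · 1/7 = 1/7
(w · u) ⇒ u = 1/7 ⇒ 1/7 = 1
¬w = ¬3/7 = 4/7
¬¬w = ¬4/7 = 3/7
((w · u) ⇒ u) · ¬¬w = 1 · 3/7 = 3/7
u ⇒ w = 1/7 ⇒ 3/7 = 1
¬(u ⇒ w) = ¬1 = 0
(((w · u) ⇒ u) · ¬¬w) · ¬(u ⇒ w) = 3/7 · 0 = 0
((¬¬v ⇔ ((v · u) + u)) · ¬u) ⇔ ((((w · u) ⇒ u) · ¬¬w) · ¬(u ⇒ w)) = 6/7 ⇔ 0 = 1/7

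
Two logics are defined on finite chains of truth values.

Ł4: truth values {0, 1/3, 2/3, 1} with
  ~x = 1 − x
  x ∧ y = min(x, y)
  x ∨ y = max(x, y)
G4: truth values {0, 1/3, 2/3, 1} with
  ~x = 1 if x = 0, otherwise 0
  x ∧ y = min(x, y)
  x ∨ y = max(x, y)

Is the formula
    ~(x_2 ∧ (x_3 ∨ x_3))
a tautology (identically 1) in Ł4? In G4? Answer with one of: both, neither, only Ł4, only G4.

neither

In Ł4: at x_2 = 1/3, x_3 = 1/3 the value is 2/3 — not a tautology.
In G4: at x_2 = 1/3, x_3 = 1/3 the value is 0 — not a tautology.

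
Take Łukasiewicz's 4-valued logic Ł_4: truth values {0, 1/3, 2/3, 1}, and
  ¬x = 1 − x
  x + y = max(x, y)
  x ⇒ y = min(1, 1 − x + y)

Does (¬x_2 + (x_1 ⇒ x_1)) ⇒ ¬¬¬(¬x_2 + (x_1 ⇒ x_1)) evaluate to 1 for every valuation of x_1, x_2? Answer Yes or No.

Counterexample: take x_1 = 0, x_2 = 0.
¬x_2 = ¬0 = 1
x_1 ⇒ x_1 = 0 ⇒ 0 = 1
¬x_2 + (x_1 ⇒ x_1) = 1 + 1 = 1
¬x_2 = ¬0 = 1
x_1 ⇒ x_1 = 0 ⇒ 0 = 1
¬x_2 + (x_1 ⇒ x_1) = 1 + 1 = 1
¬(¬x_2 + (x_1 ⇒ x_1)) = ¬1 = 0
¬¬(¬x_2 + (x_1 ⇒ x_1)) = ¬0 = 1
¬¬¬(¬x_2 + (x_1 ⇒ x_1)) = ¬1 = 0
(¬x_2 + (x_1 ⇒ x_1)) ⇒ ¬¬¬(¬x_2 + (x_1 ⇒ x_1)) = 1 ⇒ 0 = 0
This gives 0 ≠ 1.

No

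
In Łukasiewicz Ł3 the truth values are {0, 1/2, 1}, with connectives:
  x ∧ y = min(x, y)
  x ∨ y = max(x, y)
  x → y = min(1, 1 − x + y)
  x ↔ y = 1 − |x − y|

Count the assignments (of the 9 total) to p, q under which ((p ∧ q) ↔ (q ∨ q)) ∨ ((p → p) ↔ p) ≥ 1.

p = 0, q = 0 ↦ 1  ≥
p = 0, q = 1/2 ↦ 1/2  <
p = 0, q = 1 ↦ 0  <
p = 1/2, q = 0 ↦ 1  ≥
p = 1/2, q = 1/2 ↦ 1  ≥
p = 1/2, q = 1 ↦ 1/2  <
p = 1, q = 0 ↦ 1  ≥
p = 1, q = 1/2 ↦ 1  ≥
p = 1, q = 1 ↦ 1  ≥
So 6 of the 9 assignments meet the threshold.

6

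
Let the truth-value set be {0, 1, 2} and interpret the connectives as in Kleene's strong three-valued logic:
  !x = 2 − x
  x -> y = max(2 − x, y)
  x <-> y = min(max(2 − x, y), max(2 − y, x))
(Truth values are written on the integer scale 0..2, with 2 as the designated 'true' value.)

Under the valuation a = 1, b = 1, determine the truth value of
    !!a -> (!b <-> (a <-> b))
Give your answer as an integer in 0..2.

1

!a = !1 = 1
!!a = !1 = 1
!b = !1 = 1
a <-> b = 1 <-> 1 = 1
!b <-> (a <-> b) = 1 <-> 1 = 1
!!a -> (!b <-> (a <-> b)) = 1 -> 1 = 1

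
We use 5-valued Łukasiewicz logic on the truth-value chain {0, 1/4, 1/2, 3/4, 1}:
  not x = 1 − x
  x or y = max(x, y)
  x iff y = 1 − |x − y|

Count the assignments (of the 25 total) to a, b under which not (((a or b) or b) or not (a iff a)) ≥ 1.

value 1: 1 assignment (counts)
value 3/4: 3 assignments
value 1/2: 5 assignments
value 1/4: 7 assignments
value 0: 9 assignments
So 1 of the 25 assignments meets the threshold.

1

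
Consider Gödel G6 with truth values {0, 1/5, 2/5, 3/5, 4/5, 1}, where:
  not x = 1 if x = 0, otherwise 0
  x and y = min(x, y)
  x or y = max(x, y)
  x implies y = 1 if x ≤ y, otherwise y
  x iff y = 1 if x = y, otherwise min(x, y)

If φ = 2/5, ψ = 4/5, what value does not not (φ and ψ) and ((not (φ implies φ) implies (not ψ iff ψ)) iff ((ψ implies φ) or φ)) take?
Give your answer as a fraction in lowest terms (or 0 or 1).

2/5

φ and ψ = 2/5 and 4/5 = 2/5
not (φ and ψ) = not 2/5 = 0
not not (φ and ψ) = not 0 = 1
φ implies φ = 2/5 implies 2/5 = 1
not (φ implies φ) = not 1 = 0
not ψ = not 4/5 = 0
not ψ iff ψ = 0 iff 4/5 = 0
not (φ implies φ) implies (not ψ iff ψ) = 0 implies 0 = 1
ψ implies φ = 4/5 implies 2/5 = 2/5
(ψ implies φ) or φ = 2/5 or 2/5 = 2/5
(not (φ implies φ) implies (not ψ iff ψ)) iff ((ψ implies φ) or φ) = 1 iff 2/5 = 2/5
not not (φ and ψ) and ((not (φ implies φ) implies (not ψ iff ψ)) iff ((ψ implies φ) or φ)) = 1 and 2/5 = 2/5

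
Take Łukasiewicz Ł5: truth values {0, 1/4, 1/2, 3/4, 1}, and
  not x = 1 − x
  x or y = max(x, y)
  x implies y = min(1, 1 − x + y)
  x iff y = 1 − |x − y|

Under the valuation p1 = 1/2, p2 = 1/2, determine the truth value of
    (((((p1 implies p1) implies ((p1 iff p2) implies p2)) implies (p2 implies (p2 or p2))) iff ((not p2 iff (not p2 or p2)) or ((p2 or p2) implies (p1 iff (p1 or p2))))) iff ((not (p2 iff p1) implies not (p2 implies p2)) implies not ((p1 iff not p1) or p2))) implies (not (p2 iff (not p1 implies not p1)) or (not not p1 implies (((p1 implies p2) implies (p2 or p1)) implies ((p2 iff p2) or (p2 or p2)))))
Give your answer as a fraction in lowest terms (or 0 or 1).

1

p1 implies p1 = 1/2 implies 1/2 = 1
p1 iff p2 = 1/2 iff 1/2 = 1
(p1 iff p2) implies p2 = 1 implies 1/2 = 1/2
(p1 implies p1) implies ((p1 iff p2) implies p2) = 1 implies 1/2 = 1/2
p2 or p2 = 1/2 or 1/2 = 1/2
p2 implies (p2 or p2) = 1/2 implies 1/2 = 1
((p1 implies p1) implies ((p1 iff p2) implies p2)) implies (p2 implies (p2 or p2)) = 1/2 implies 1 = 1
not p2 = not 1/2 = 1/2
not p2 = not 1/2 = 1/2
not p2 or p2 = 1/2 or 1/2 = 1/2
not p2 iff (not p2 or p2) = 1/2 iff 1/2 = 1
p2 or p2 = 1/2 or 1/2 = 1/2
p1 or p2 = 1/2 or 1/2 = 1/2
p1 iff (p1 or p2) = 1/2 iff 1/2 = 1
(p2 or p2) implies (p1 iff (p1 or p2)) = 1/2 implies 1 = 1
(not p2 iff (not p2 or p2)) or ((p2 or p2) implies (p1 iff (p1 or p2))) = 1 or 1 = 1
(((p1 implies p1) implies ((p1 iff p2) implies p2)) implies (p2 implies (p2 or p2))) iff ((not p2 iff (not p2 or p2)) or ((p2 or p2) implies (p1 iff (p1 or p2)))) = 1 iff 1 = 1
p2 iff p1 = 1/2 iff 1/2 = 1
not (p2 iff p1) = not 1 = 0
p2 implies p2 = 1/2 implies 1/2 = 1
not (p2 implies p2) = not 1 = 0
not (p2 iff p1) implies not (p2 implies p2) = 0 implies 0 = 1
not p1 = not 1/2 = 1/2
p1 iff not p1 = 1/2 iff 1/2 = 1
(p1 iff not p1) or p2 = 1 or 1/2 = 1
not ((p1 iff not p1) or p2) = not 1 = 0
(not (p2 iff p1) implies not (p2 implies p2)) implies not ((p1 iff not p1) or p2) = 1 implies 0 = 0
((((p1 implies p1) implies ((p1 iff p2) implies p2)) implies (p2 implies (p2 or p2))) iff ((not p2 iff (not p2 or p2)) or ((p2 or p2) implies (p1 iff (p1 or p2))))) iff ((not (p2 iff p1) implies not (p2 implies p2)) implies not ((p1 iff not p1) or p2)) = 1 iff 0 = 0
not p1 = not 1/2 = 1/2
not p1 = not 1/2 = 1/2
not p1 implies not p1 = 1/2 implies 1/2 = 1
p2 iff (not p1 implies not p1) = 1/2 iff 1 = 1/2
not (p2 iff (not p1 implies not p1)) = not 1/2 = 1/2
not p1 = not 1/2 = 1/2
not not p1 = not 1/2 = 1/2
p1 implies p2 = 1/2 implies 1/2 = 1
p2 or p1 = 1/2 or 1/2 = 1/2
(p1 implies p2) implies (p2 or p1) = 1 implies 1/2 = 1/2
p2 iff p2 = 1/2 iff 1/2 = 1
p2 or p2 = 1/2 or 1/2 = 1/2
(p2 iff p2) or (p2 or p2) = 1 or 1/2 = 1
((p1 implies p2) implies (p2 or p1)) implies ((p2 iff p2) or (p2 or p2)) = 1/2 implies 1 = 1
not not p1 implies (((p1 implies p2) implies (p2 or p1)) implies ((p2 iff p2) or (p2 or p2))) = 1/2 implies 1 = 1
not (p2 iff (not p1 implies not p1)) or (not not p1 implies (((p1 implies p2) implies (p2 or p1)) implies ((p2 iff p2) or (p2 or p2)))) = 1/2 or 1 = 1
(((((p1 implies p1) implies ((p1 iff p2) implies p2)) implies (p2 implies (p2 or p2))) iff ((not p2 iff (not p2 or p2)) or ((p2 or p2) implies (p1 iff (p1 or p2))))) iff ((not (p2 iff p1) implies not (p2 implies p2)) implies not ((p1 iff not p1) or p2))) implies (not (p2 iff (not p1 implies not p1)) or (not not p1 implies (((p1 implies p2) implies (p2 or p1)) implies ((p2 iff p2) or (p2 or p2))))) = 0 implies 1 = 1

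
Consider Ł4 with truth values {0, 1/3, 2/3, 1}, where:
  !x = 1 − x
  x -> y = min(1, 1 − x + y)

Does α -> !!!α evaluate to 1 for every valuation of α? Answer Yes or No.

Counterexample: take α = 2/3.
!α = !2/3 = 1/3
!!α = !1/3 = 2/3
!!!α = !2/3 = 1/3
α -> !!!α = 2/3 -> 1/3 = 2/3
This gives 2/3 ≠ 1.

No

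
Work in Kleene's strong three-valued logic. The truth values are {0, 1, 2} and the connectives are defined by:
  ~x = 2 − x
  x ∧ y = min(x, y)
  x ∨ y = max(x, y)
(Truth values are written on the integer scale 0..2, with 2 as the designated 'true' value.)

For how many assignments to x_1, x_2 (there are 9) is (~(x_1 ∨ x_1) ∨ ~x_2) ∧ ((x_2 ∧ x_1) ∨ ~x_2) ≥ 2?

3

x_1 = 0, x_2 = 0 ↦ 2  ≥
x_1 = 0, x_2 = 1 ↦ 1  <
x_1 = 0, x_2 = 2 ↦ 0  <
x_1 = 1, x_2 = 0 ↦ 2  ≥
x_1 = 1, x_2 = 1 ↦ 1  <
x_1 = 1, x_2 = 2 ↦ 1  <
x_1 = 2, x_2 = 0 ↦ 2  ≥
x_1 = 2, x_2 = 1 ↦ 1  <
x_1 = 2, x_2 = 2 ↦ 0  <
So 3 of the 9 assignments meet the threshold.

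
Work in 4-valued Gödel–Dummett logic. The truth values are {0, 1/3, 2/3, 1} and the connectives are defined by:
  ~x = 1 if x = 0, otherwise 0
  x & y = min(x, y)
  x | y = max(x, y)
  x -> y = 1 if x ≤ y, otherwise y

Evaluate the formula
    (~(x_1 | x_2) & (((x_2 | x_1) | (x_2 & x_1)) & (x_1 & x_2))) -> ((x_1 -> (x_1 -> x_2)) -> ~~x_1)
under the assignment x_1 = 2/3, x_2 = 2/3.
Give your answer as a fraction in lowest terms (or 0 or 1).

x_1 | x_2 = 2/3 | 2/3 = 2/3
~(x_1 | x_2) = ~2/3 = 0
x_2 | x_1 = 2/3 | 2/3 = 2/3
x_2 & x_1 = 2/3 & 2/3 = 2/3
(x_2 | x_1) | (x_2 & x_1) = 2/3 | 2/3 = 2/3
x_1 & x_2 = 2/3 & 2/3 = 2/3
((x_2 | x_1) | (x_2 & x_1)) & (x_1 & x_2) = 2/3 & 2/3 = 2/3
~(x_1 | x_2) & (((x_2 | x_1) | (x_2 & x_1)) & (x_1 & x_2)) = 0 & 2/3 = 0
x_1 -> x_2 = 2/3 -> 2/3 = 1
x_1 -> (x_1 -> x_2) = 2/3 -> 1 = 1
~x_1 = ~2/3 = 0
~~x_1 = ~0 = 1
(x_1 -> (x_1 -> x_2)) -> ~~x_1 = 1 -> 1 = 1
(~(x_1 | x_2) & (((x_2 | x_1) | (x_2 & x_1)) & (x_1 & x_2))) -> ((x_1 -> (x_1 -> x_2)) -> ~~x_1) = 0 -> 1 = 1

1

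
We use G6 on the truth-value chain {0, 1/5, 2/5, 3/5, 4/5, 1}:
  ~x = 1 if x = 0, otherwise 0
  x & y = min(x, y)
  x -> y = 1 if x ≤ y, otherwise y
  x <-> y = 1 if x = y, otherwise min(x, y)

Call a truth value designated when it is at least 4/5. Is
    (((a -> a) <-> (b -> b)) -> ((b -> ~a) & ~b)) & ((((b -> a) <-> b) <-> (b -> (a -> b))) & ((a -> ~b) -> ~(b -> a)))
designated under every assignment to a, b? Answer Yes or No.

Counterexample: take a = 0, b = 0.
a -> a = 0 -> 0 = 1
b -> b = 0 -> 0 = 1
(a -> a) <-> (b -> b) = 1 <-> 1 = 1
~a = ~0 = 1
b -> ~a = 0 -> 1 = 1
~b = ~0 = 1
(b -> ~a) & ~b = 1 & 1 = 1
((a -> a) <-> (b -> b)) -> ((b -> ~a) & ~b) = 1 -> 1 = 1
b -> a = 0 -> 0 = 1
(b -> a) <-> b = 1 <-> 0 = 0
a -> b = 0 -> 0 = 1
b -> (a -> b) = 0 -> 1 = 1
((b -> a) <-> b) <-> (b -> (a -> b)) = 0 <-> 1 = 0
~b = ~0 = 1
a -> ~b = 0 -> 1 = 1
b -> a = 0 -> 0 = 1
~(b -> a) = ~1 = 0
(a -> ~b) -> ~(b -> a) = 1 -> 0 = 0
(((b -> a) <-> b) <-> (b -> (a -> b))) & ((a -> ~b) -> ~(b -> a)) = 0 & 0 = 0
(((a -> a) <-> (b -> b)) -> ((b -> ~a) & ~b)) & ((((b -> a) <-> b) <-> (b -> (a -> b))) & ((a -> ~b) -> ~(b -> a))) = 1 & 0 = 0
This gives 0, which is below 4/5.

No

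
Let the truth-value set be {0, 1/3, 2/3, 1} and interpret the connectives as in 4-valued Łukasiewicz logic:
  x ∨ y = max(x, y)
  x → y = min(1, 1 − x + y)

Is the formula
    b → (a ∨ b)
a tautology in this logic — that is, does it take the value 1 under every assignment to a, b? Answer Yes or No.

Yes

a = 0, b = 0 ↦ 1
a = 0, b = 1/3 ↦ 1
a = 0, b = 2/3 ↦ 1
a = 0, b = 1 ↦ 1
a = 1/3, b = 0 ↦ 1
a = 1/3, b = 1/3 ↦ 1
a = 1/3, b = 2/3 ↦ 1
a = 1/3, b = 1 ↦ 1
a = 2/3, b = 0 ↦ 1
a = 2/3, b = 1/3 ↦ 1
a = 2/3, b = 2/3 ↦ 1
a = 2/3, b = 1 ↦ 1
a = 1, b = 0 ↦ 1
a = 1, b = 1/3 ↦ 1
a = 1, b = 2/3 ↦ 1
a = 1, b = 1 ↦ 1
Every assignment gives a value ≥ 1.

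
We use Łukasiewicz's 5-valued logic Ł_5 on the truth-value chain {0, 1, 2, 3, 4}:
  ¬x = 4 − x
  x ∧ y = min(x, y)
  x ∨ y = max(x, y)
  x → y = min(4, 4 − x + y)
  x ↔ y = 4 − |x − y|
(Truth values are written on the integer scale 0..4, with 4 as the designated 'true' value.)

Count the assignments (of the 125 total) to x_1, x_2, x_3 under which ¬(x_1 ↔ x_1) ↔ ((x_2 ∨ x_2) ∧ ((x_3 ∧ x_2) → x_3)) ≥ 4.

value 4: 25 assignments (counts)
value 3: 25 assignments
value 2: 25 assignments
value 1: 25 assignments
value 0: 25 assignments
So 25 of the 125 assignments meet the threshold.

25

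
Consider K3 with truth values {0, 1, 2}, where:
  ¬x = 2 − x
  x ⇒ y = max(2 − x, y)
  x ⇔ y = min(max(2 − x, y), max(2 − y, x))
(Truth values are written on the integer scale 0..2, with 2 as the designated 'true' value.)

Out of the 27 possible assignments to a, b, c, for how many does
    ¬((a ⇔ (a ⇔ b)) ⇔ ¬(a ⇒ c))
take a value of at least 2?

5

value 2: 5 assignments (counts)
value 1: 17 assignments
value 0: 5 assignments
So 5 of the 27 assignments meet the threshold.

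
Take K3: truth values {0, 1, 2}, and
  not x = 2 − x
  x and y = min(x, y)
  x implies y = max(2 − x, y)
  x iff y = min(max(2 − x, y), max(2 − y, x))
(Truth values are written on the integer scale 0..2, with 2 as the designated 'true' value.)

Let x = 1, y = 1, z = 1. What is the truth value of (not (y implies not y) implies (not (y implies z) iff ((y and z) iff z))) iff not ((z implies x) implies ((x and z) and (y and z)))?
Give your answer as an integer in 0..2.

not y = not 1 = 1
y implies not y = 1 implies 1 = 1
not (y implies not y) = not 1 = 1
y implies z = 1 implies 1 = 1
not (y implies z) = not 1 = 1
y and z = 1 and 1 = 1
(y and z) iff z = 1 iff 1 = 1
not (y implies z) iff ((y and z) iff z) = 1 iff 1 = 1
not (y implies not y) implies (not (y implies z) iff ((y and z) iff z)) = 1 implies 1 = 1
z implies x = 1 implies 1 = 1
x and z = 1 and 1 = 1
y and z = 1 and 1 = 1
(x and z) and (y and z) = 1 and 1 = 1
(z implies x) implies ((x and z) and (y and z)) = 1 implies 1 = 1
not ((z implies x) implies ((x and z) and (y and z))) = not 1 = 1
(not (y implies not y) implies (not (y implies z) iff ((y and z) iff z))) iff not ((z implies x) implies ((x and z) and (y and z))) = 1 iff 1 = 1

1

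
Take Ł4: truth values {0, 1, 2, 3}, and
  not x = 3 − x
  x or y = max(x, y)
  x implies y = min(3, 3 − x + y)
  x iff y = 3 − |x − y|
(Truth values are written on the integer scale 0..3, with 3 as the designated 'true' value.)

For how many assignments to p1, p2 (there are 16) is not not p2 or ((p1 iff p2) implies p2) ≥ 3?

p1 = 0, p2 = 0 ↦ 0  <
p1 = 0, p2 = 1 ↦ 2  <
p1 = 0, p2 = 2 ↦ 3  ≥
p1 = 0, p2 = 3 ↦ 3  ≥
p1 = 1, p2 = 0 ↦ 1  <
p1 = 1, p2 = 1 ↦ 1  <
p1 = 1, p2 = 2 ↦ 3  ≥
p1 = 1, p2 = 3 ↦ 3  ≥
p1 = 2, p2 = 0 ↦ 2  <
p1 = 2, p2 = 1 ↦ 2  <
p1 = 2, p2 = 2 ↦ 2  <
p1 = 2, p2 = 3 ↦ 3  ≥
p1 = 3, p2 = 0 ↦ 3  ≥
p1 = 3, p2 = 1 ↦ 3  ≥
p1 = 3, p2 = 2 ↦ 3  ≥
p1 = 3, p2 = 3 ↦ 3  ≥
So 9 of the 16 assignments meet the threshold.

9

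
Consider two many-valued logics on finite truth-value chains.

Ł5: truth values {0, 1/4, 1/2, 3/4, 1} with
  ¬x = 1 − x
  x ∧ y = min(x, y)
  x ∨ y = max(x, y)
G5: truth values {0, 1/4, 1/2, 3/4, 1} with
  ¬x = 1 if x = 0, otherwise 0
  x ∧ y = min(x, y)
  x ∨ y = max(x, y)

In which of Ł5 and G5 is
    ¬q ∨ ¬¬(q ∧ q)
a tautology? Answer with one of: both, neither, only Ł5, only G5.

In Ł5: at q = 1/4 the value is 3/4 — not a tautology.
In G5: every assignment gives 1 — tautology.

only G5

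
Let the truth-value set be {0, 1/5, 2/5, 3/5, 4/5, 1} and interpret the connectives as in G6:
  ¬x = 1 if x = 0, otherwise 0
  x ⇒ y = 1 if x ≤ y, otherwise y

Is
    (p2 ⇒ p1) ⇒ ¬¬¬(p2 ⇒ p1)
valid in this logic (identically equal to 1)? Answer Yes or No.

No

Counterexample: take p1 = 0, p2 = 0.
p2 ⇒ p1 = 0 ⇒ 0 = 1
p2 ⇒ p1 = 0 ⇒ 0 = 1
¬(p2 ⇒ p1) = ¬1 = 0
¬¬(p2 ⇒ p1) = ¬0 = 1
¬¬¬(p2 ⇒ p1) = ¬1 = 0
(p2 ⇒ p1) ⇒ ¬¬¬(p2 ⇒ p1) = 1 ⇒ 0 = 0
This gives 0 ≠ 1.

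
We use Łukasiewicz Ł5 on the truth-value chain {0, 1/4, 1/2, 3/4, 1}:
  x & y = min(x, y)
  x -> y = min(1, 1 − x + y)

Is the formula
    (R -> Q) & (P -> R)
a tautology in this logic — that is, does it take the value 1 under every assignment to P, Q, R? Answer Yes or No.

No

Counterexample: take P = 0, Q = 0, R = 1/4.
R -> Q = 1/4 -> 0 = 3/4
P -> R = 0 -> 1/4 = 1
(R -> Q) & (P -> R) = 3/4 & 1 = 3/4
This gives 3/4 ≠ 1.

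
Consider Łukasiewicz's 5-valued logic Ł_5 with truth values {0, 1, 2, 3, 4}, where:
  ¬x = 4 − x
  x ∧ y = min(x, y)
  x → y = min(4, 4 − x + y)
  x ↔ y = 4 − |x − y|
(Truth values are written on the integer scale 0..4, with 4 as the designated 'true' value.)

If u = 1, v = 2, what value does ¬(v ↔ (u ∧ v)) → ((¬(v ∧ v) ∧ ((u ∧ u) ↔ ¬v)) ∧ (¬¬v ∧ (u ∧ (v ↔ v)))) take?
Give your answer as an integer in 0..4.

4

u ∧ v = 1 ∧ 2 = 1
v ↔ (u ∧ v) = 2 ↔ 1 = 3
¬(v ↔ (u ∧ v)) = ¬3 = 1
v ∧ v = 2 ∧ 2 = 2
¬(v ∧ v) = ¬2 = 2
u ∧ u = 1 ∧ 1 = 1
¬v = ¬2 = 2
(u ∧ u) ↔ ¬v = 1 ↔ 2 = 3
¬(v ∧ v) ∧ ((u ∧ u) ↔ ¬v) = 2 ∧ 3 = 2
¬v = ¬2 = 2
¬¬v = ¬2 = 2
v ↔ v = 2 ↔ 2 = 4
u ∧ (v ↔ v) = 1 ∧ 4 = 1
¬¬v ∧ (u ∧ (v ↔ v)) = 2 ∧ 1 = 1
(¬(v ∧ v) ∧ ((u ∧ u) ↔ ¬v)) ∧ (¬¬v ∧ (u ∧ (v ↔ v))) = 2 ∧ 1 = 1
¬(v ↔ (u ∧ v)) → ((¬(v ∧ v) ∧ ((u ∧ u) ↔ ¬v)) ∧ (¬¬v ∧ (u ∧ (v ↔ v)))) = 1 → 1 = 4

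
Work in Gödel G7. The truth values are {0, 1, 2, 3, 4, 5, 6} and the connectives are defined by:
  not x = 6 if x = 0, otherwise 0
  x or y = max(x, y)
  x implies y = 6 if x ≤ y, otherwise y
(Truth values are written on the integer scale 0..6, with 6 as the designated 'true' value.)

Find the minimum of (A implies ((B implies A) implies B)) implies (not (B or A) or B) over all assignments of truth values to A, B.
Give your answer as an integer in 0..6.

1

Take A = 0, B = 1:
B implies A = 1 implies 0 = 0
(B implies A) implies B = 0 implies 1 = 6
A implies ((B implies A) implies B) = 0 implies 6 = 6
B or A = 1 or 0 = 1
not (B or A) = not 1 = 0
not (B or A) or B = 0 or 1 = 1
(A implies ((B implies A) implies B)) implies (not (B or A) or B) = 6 implies 1 = 1
No assignment yields a value below 1, so this is the minimum.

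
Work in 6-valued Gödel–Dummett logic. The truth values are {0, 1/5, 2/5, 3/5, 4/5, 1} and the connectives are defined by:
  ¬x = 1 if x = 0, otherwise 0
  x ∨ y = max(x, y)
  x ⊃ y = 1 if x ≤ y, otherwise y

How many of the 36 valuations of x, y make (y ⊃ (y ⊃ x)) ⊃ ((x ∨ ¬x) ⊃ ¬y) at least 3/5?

value 1: 11 assignments (counts)
value 0: 25 assignments
So 11 of the 36 assignments meet the threshold.

11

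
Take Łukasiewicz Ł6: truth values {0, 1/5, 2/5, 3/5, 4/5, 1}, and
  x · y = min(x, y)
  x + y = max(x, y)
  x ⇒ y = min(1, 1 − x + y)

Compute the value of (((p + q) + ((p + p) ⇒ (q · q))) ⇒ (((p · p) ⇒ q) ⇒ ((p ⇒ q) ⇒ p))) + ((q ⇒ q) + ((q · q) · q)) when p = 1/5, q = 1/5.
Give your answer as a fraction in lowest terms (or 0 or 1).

1

p + q = 1/5 + 1/5 = 1/5
p + p = 1/5 + 1/5 = 1/5
q · q = 1/5 · 1/5 = 1/5
(p + p) ⇒ (q · q) = 1/5 ⇒ 1/5 = 1
(p + q) + ((p + p) ⇒ (q · q)) = 1/5 + 1 = 1
p · p = 1/5 · 1/5 = 1/5
(p · p) ⇒ q = 1/5 ⇒ 1/5 = 1
p ⇒ q = 1/5 ⇒ 1/5 = 1
(p ⇒ q) ⇒ p = 1 ⇒ 1/5 = 1/5
((p · p) ⇒ q) ⇒ ((p ⇒ q) ⇒ p) = 1 ⇒ 1/5 = 1/5
((p + q) + ((p + p) ⇒ (q · q))) ⇒ (((p · p) ⇒ q) ⇒ ((p ⇒ q) ⇒ p)) = 1 ⇒ 1/5 = 1/5
q ⇒ q = 1/5 ⇒ 1/5 = 1
q · q = 1/5 · 1/5 = 1/5
(q · q) · q = 1/5 · 1/5 = 1/5
(q ⇒ q) + ((q · q) · q) = 1 + 1/5 = 1
(((p + q) + ((p + p) ⇒ (q · q))) ⇒ (((p · p) ⇒ q) ⇒ ((p ⇒ q) ⇒ p))) + ((q ⇒ q) + ((q · q) · q)) = 1/5 + 1 = 1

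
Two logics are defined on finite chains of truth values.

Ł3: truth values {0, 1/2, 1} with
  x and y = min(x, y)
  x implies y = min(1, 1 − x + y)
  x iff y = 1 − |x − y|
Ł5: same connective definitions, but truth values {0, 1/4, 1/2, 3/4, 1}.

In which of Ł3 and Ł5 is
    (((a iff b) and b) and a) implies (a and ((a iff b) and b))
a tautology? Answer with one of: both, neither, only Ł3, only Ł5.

both

In Ł3: every assignment gives 1 — tautology.
In Ł5: every assignment gives 1 — tautology.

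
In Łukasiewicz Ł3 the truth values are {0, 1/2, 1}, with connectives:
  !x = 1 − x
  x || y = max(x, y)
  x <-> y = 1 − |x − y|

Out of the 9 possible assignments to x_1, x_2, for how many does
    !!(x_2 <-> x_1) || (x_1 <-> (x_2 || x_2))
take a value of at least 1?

3

x_1 = 0, x_2 = 0 ↦ 1  ≥
x_1 = 0, x_2 = 1/2 ↦ 1/2  <
x_1 = 0, x_2 = 1 ↦ 0  <
x_1 = 1/2, x_2 = 0 ↦ 1/2  <
x_1 = 1/2, x_2 = 1/2 ↦ 1  ≥
x_1 = 1/2, x_2 = 1 ↦ 1/2  <
x_1 = 1, x_2 = 0 ↦ 0  <
x_1 = 1, x_2 = 1/2 ↦ 1/2  <
x_1 = 1, x_2 = 1 ↦ 1  ≥
So 3 of the 9 assignments meet the threshold.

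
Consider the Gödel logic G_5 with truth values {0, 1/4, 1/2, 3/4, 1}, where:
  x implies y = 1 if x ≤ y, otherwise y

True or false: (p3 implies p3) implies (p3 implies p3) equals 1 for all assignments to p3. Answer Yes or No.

Yes

p3 = 0 ↦ 1
p3 = 1/4 ↦ 1
p3 = 1/2 ↦ 1
p3 = 3/4 ↦ 1
p3 = 1 ↦ 1
Every assignment gives a value ≥ 1.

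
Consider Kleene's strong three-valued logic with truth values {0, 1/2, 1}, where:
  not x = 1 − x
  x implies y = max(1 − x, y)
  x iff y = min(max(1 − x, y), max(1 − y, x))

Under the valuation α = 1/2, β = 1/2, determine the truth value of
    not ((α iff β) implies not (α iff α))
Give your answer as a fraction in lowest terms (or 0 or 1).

α iff β = 1/2 iff 1/2 = 1/2
α iff α = 1/2 iff 1/2 = 1/2
not (α iff α) = not 1/2 = 1/2
(α iff β) implies not (α iff α) = 1/2 implies 1/2 = 1/2
not ((α iff β) implies not (α iff α)) = not 1/2 = 1/2

1/2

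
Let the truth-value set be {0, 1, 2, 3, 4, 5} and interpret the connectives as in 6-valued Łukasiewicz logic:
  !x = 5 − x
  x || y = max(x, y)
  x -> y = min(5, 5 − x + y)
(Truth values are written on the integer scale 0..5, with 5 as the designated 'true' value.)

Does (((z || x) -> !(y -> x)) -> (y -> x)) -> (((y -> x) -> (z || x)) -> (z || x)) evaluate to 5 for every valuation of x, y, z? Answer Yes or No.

Counterexample: take x = 0, y = 1, z = 2.
z || x = 2 || 0 = 2
y -> x = 1 -> 0 = 4
!(y -> x) = !4 = 1
(z || x) -> !(y -> x) = 2 -> 1 = 4
y -> x = 1 -> 0 = 4
((z || x) -> !(y -> x)) -> (y -> x) = 4 -> 4 = 5
y -> x = 1 -> 0 = 4
z || x = 2 || 0 = 2
(y -> x) -> (z || x) = 4 -> 2 = 3
z || x = 2 || 0 = 2
((y -> x) -> (z || x)) -> (z || x) = 3 -> 2 = 4
(((z || x) -> !(y -> x)) -> (y -> x)) -> (((y -> x) -> (z || x)) -> (z || x)) = 5 -> 4 = 4
This gives 4 ≠ 5.

No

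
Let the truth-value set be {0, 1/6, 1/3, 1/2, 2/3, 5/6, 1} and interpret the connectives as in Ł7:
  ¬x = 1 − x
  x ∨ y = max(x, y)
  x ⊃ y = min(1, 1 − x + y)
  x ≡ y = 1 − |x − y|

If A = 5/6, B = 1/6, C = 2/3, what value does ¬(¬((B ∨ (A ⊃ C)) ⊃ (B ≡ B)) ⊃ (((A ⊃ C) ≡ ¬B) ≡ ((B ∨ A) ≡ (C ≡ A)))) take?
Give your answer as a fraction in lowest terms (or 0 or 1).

0

A ⊃ C = 5/6 ⊃ 2/3 = 5/6
B ∨ (A ⊃ C) = 1/6 ∨ 5/6 = 5/6
B ≡ B = 1/6 ≡ 1/6 = 1
(B ∨ (A ⊃ C)) ⊃ (B ≡ B) = 5/6 ⊃ 1 = 1
¬((B ∨ (A ⊃ C)) ⊃ (B ≡ B)) = ¬1 = 0
A ⊃ C = 5/6 ⊃ 2/3 = 5/6
¬B = ¬1/6 = 5/6
(A ⊃ C) ≡ ¬B = 5/6 ≡ 5/6 = 1
B ∨ A = 1/6 ∨ 5/6 = 5/6
C ≡ A = 2/3 ≡ 5/6 = 5/6
(B ∨ A) ≡ (C ≡ A) = 5/6 ≡ 5/6 = 1
((A ⊃ C) ≡ ¬B) ≡ ((B ∨ A) ≡ (C ≡ A)) = 1 ≡ 1 = 1
¬((B ∨ (A ⊃ C)) ⊃ (B ≡ B)) ⊃ (((A ⊃ C) ≡ ¬B) ≡ ((B ∨ A) ≡ (C ≡ A))) = 0 ⊃ 1 = 1
¬(¬((B ∨ (A ⊃ C)) ⊃ (B ≡ B)) ⊃ (((A ⊃ C) ≡ ¬B) ≡ ((B ∨ A) ≡ (C ≡ A)))) = ¬1 = 0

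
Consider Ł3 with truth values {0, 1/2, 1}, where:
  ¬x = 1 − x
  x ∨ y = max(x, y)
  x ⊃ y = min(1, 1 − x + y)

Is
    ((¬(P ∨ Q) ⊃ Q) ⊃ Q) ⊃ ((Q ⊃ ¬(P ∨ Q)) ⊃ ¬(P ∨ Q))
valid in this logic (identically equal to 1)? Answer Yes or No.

P = 0, Q = 0 ↦ 1
P = 0, Q = 1/2 ↦ 1
P = 0, Q = 1 ↦ 1
P = 1/2, Q = 0 ↦ 1
P = 1/2, Q = 1/2 ↦ 1
P = 1/2, Q = 1 ↦ 1
P = 1, Q = 0 ↦ 1
P = 1, Q = 1/2 ↦ 1
P = 1, Q = 1 ↦ 1
Every assignment gives a value ≥ 1.

Yes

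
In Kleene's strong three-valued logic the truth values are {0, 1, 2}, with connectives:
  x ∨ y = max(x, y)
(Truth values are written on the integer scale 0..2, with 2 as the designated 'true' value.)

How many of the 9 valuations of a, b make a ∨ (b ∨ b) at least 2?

a = 0, b = 0 ↦ 0  <
a = 0, b = 1 ↦ 1  <
a = 0, b = 2 ↦ 2  ≥
a = 1, b = 0 ↦ 1  <
a = 1, b = 1 ↦ 1  <
a = 1, b = 2 ↦ 2  ≥
a = 2, b = 0 ↦ 2  ≥
a = 2, b = 1 ↦ 2  ≥
a = 2, b = 2 ↦ 2  ≥
So 5 of the 9 assignments meet the threshold.

5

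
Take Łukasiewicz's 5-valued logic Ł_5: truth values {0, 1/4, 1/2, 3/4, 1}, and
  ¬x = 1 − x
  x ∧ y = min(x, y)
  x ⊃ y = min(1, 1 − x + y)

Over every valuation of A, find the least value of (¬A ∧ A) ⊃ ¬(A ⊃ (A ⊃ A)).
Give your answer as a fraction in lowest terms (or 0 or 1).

1/2

Take A = 1/2:
¬A = ¬1/2 = 1/2
¬A ∧ A = 1/2 ∧ 1/2 = 1/2
A ⊃ A = 1/2 ⊃ 1/2 = 1
A ⊃ (A ⊃ A) = 1/2 ⊃ 1 = 1
¬(A ⊃ (A ⊃ A)) = ¬1 = 0
(¬A ∧ A) ⊃ ¬(A ⊃ (A ⊃ A)) = 1/2 ⊃ 0 = 1/2
No assignment yields a value below 1/2, so this is the minimum.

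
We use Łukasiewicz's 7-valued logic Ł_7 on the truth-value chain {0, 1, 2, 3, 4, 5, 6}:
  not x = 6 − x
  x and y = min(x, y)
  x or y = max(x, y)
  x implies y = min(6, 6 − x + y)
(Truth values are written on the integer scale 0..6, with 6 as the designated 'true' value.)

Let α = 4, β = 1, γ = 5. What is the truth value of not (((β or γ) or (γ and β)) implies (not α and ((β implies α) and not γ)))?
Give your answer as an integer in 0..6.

β or γ = 1 or 5 = 5
γ and β = 5 and 1 = 1
(β or γ) or (γ and β) = 5 or 1 = 5
not α = not 4 = 2
β implies α = 1 implies 4 = 6
not γ = not 5 = 1
(β implies α) and not γ = 6 and 1 = 1
not α and ((β implies α) and not γ) = 2 and 1 = 1
((β or γ) or (γ and β)) implies (not α and ((β implies α) and not γ)) = 5 implies 1 = 2
not (((β or γ) or (γ and β)) implies (not α and ((β implies α) and not γ))) = not 2 = 4

4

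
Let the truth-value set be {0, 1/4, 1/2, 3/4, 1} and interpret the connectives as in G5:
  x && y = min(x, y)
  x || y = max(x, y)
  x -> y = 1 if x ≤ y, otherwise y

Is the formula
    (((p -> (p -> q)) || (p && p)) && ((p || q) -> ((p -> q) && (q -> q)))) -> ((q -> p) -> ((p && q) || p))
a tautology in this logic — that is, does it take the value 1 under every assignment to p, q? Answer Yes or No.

No

Counterexample: take p = 0, q = 0.
p -> q = 0 -> 0 = 1
p -> (p -> q) = 0 -> 1 = 1
p && p = 0 && 0 = 0
(p -> (p -> q)) || (p && p) = 1 || 0 = 1
p || q = 0 || 0 = 0
p -> q = 0 -> 0 = 1
q -> q = 0 -> 0 = 1
(p -> q) && (q -> q) = 1 && 1 = 1
(p || q) -> ((p -> q) && (q -> q)) = 0 -> 1 = 1
((p -> (p -> q)) || (p && p)) && ((p || q) -> ((p -> q) && (q -> q))) = 1 && 1 = 1
q -> p = 0 -> 0 = 1
p && q = 0 && 0 = 0
(p && q) || p = 0 || 0 = 0
(q -> p) -> ((p && q) || p) = 1 -> 0 = 0
(((p -> (p -> q)) || (p && p)) && ((p || q) -> ((p -> q) && (q -> q)))) -> ((q -> p) -> ((p && q) || p)) = 1 -> 0 = 0
This gives 0 ≠ 1.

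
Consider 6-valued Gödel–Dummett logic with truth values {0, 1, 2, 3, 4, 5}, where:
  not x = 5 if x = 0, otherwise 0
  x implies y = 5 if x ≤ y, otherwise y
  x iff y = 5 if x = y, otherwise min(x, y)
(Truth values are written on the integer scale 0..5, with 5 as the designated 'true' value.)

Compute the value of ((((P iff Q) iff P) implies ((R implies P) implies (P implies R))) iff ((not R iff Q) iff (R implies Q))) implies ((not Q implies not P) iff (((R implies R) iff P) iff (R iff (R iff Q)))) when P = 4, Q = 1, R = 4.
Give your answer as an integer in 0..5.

P iff Q = 4 iff 1 = 1
(P iff Q) iff P = 1 iff 4 = 1
R implies P = 4 implies 4 = 5
P implies R = 4 implies 4 = 5
(R implies P) implies (P implies R) = 5 implies 5 = 5
((P iff Q) iff P) implies ((R implies P) implies (P implies R)) = 1 implies 5 = 5
not R = not 4 = 0
not R iff Q = 0 iff 1 = 0
R implies Q = 4 implies 1 = 1
(not R iff Q) iff (R implies Q) = 0 iff 1 = 0
(((P iff Q) iff P) implies ((R implies P) implies (P implies R))) iff ((not R iff Q) iff (R implies Q)) = 5 iff 0 = 0
not Q = not 1 = 0
not P = not 4 = 0
not Q implies not P = 0 implies 0 = 5
R implies R = 4 implies 4 = 5
(R implies R) iff P = 5 iff 4 = 4
R iff Q = 4 iff 1 = 1
R iff (R iff Q) = 4 iff 1 = 1
((R implies R) iff P) iff (R iff (R iff Q)) = 4 iff 1 = 1
(not Q implies not P) iff (((R implies R) iff P) iff (R iff (R iff Q))) = 5 iff 1 = 1
((((P iff Q) iff P) implies ((R implies P) implies (P implies R))) iff ((not R iff Q) iff (R implies Q))) implies ((not Q implies not P) iff (((R implies R) iff P) iff (R iff (R iff Q)))) = 0 implies 1 = 5

5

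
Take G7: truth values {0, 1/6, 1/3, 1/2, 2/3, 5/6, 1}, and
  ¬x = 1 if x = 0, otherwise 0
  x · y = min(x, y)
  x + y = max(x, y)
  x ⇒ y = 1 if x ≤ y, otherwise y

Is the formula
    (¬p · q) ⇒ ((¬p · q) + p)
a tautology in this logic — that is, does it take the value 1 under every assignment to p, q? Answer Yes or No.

At p = 1, q = 1/2, for instance:
¬p = ¬1 = 0
¬p · q = 0 · 1/2 = 0
(¬p · q) + p = 0 + 1 = 1
(¬p · q) ⇒ ((¬p · q) + p) = 0 ⇒ 1 = 1
and checking the remaining 48 assignments likewise gives ≥ 1 in every case.

Yes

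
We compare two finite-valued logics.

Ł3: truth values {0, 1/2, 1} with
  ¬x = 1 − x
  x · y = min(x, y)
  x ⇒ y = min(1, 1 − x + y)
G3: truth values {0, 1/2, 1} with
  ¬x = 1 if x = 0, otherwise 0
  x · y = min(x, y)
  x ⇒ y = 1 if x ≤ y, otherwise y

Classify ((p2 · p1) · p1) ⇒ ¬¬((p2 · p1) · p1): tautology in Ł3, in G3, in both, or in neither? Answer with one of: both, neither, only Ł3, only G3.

both

In Ł3: every assignment gives 1 — tautology.
In G3: every assignment gives 1 — tautology.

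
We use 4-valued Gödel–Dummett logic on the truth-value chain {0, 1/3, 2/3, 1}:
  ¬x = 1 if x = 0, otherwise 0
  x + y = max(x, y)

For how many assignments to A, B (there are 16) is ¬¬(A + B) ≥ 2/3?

A = 0, B = 0 ↦ 0  <
A = 0, B = 1/3 ↦ 1  ≥
A = 0, B = 2/3 ↦ 1  ≥
A = 0, B = 1 ↦ 1  ≥
A = 1/3, B = 0 ↦ 1  ≥
A = 1/3, B = 1/3 ↦ 1  ≥
A = 1/3, B = 2/3 ↦ 1  ≥
A = 1/3, B = 1 ↦ 1  ≥
A = 2/3, B = 0 ↦ 1  ≥
A = 2/3, B = 1/3 ↦ 1  ≥
A = 2/3, B = 2/3 ↦ 1  ≥
A = 2/3, B = 1 ↦ 1  ≥
A = 1, B = 0 ↦ 1  ≥
A = 1, B = 1/3 ↦ 1  ≥
A = 1, B = 2/3 ↦ 1  ≥
A = 1, B = 1 ↦ 1  ≥
So 15 of the 16 assignments meet the threshold.

15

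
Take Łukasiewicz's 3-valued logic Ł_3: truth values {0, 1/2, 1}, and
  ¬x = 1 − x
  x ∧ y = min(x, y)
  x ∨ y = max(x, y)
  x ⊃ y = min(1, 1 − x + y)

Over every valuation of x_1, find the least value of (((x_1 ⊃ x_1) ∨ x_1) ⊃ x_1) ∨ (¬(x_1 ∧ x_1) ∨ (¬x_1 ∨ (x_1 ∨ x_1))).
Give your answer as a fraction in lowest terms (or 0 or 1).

1/2

Take x_1 = 1/2:
x_1 ⊃ x_1 = 1/2 ⊃ 1/2 = 1
(x_1 ⊃ x_1) ∨ x_1 = 1 ∨ 1/2 = 1
((x_1 ⊃ x_1) ∨ x_1) ⊃ x_1 = 1 ⊃ 1/2 = 1/2
x_1 ∧ x_1 = 1/2 ∧ 1/2 = 1/2
¬(x_1 ∧ x_1) = ¬1/2 = 1/2
¬x_1 = ¬1/2 = 1/2
x_1 ∨ x_1 = 1/2 ∨ 1/2 = 1/2
¬x_1 ∨ (x_1 ∨ x_1) = 1/2 ∨ 1/2 = 1/2
¬(x_1 ∧ x_1) ∨ (¬x_1 ∨ (x_1 ∨ x_1)) = 1/2 ∨ 1/2 = 1/2
(((x_1 ⊃ x_1) ∨ x_1) ⊃ x_1) ∨ (¬(x_1 ∧ x_1) ∨ (¬x_1 ∨ (x_1 ∨ x_1))) = 1/2 ∨ 1/2 = 1/2
No assignment yields a value below 1/2, so this is the minimum.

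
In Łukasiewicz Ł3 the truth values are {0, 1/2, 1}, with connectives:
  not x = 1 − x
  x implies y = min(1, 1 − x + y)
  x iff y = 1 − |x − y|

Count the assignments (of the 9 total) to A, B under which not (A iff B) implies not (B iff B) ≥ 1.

A = 0, B = 0 ↦ 1  ≥
A = 0, B = 1/2 ↦ 1/2  <
A = 0, B = 1 ↦ 0  <
A = 1/2, B = 0 ↦ 1/2  <
A = 1/2, B = 1/2 ↦ 1  ≥
A = 1/2, B = 1 ↦ 1/2  <
A = 1, B = 0 ↦ 0  <
A = 1, B = 1/2 ↦ 1/2  <
A = 1, B = 1 ↦ 1  ≥
So 3 of the 9 assignments meet the threshold.

3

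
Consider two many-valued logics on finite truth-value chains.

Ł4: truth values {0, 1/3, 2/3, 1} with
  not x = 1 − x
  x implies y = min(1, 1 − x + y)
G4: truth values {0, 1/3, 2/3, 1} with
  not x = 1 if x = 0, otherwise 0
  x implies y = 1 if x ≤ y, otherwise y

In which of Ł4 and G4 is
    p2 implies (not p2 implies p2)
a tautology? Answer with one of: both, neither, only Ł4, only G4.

both

In Ł4: every assignment gives 1 — tautology.
In G4: every assignment gives 1 — tautology.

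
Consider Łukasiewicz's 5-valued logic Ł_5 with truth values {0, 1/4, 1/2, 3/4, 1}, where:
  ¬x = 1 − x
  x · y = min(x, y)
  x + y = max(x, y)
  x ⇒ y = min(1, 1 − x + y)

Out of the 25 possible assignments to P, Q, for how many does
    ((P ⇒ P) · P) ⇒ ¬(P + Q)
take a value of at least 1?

12

value 1: 12 assignments (counts)
value 3/4: 2 assignments
value 1/2: 5 assignments
value 1/4: 1 assignment
value 0: 5 assignments
So 12 of the 25 assignments meet the threshold.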